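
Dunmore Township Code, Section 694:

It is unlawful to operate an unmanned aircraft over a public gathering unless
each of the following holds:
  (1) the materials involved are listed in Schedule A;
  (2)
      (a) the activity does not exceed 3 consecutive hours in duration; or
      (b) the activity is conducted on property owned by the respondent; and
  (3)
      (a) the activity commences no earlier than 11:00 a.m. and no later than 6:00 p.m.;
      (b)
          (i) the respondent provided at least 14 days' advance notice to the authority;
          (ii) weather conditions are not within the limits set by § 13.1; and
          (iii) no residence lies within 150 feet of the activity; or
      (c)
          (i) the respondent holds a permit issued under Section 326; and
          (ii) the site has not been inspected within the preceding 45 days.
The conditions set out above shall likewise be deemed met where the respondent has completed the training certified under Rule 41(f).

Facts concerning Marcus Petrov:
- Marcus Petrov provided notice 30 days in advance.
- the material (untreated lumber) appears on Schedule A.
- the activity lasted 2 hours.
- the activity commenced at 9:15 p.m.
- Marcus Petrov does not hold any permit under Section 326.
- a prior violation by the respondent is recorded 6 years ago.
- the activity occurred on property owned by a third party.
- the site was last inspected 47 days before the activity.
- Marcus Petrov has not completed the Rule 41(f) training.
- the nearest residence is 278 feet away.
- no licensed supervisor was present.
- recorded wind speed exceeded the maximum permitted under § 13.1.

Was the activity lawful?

(1) Schedule A material — satisfied.
(a) ≤ 3 hrs duration — holds.
(b) own property — not met.
(2): T OR F → true.
(a) start within hours — not satisfied.
(i) ≥14 days' notice — met.
(ii) not (weather ok) — satisfied.
(iii) no residence in 150 ft — holds.
(b): T AND T AND T → true.
(i) holds permit — fails.
(ii) not (site inspected) — met.
(c): F AND T → false.
(3): F OR T OR F → true.
So Overall is satisfied (T AND T AND T).
Exception (training certified) — not satisfied.
Result: main true OR exception false → true.

Yes — lawful.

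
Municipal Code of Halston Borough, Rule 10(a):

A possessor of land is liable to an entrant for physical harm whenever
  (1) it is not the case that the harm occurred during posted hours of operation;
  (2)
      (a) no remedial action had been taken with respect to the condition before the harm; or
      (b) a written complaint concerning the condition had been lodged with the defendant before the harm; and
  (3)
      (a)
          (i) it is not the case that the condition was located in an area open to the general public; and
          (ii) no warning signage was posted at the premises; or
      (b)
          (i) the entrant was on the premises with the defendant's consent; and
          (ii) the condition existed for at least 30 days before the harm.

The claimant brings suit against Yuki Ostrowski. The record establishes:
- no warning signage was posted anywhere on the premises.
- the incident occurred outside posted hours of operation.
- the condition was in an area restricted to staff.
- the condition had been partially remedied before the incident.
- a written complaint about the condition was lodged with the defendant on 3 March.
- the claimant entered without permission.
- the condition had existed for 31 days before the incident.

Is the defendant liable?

Yes — liable.

(1) not (during posted hours) — satisfied.
(a) no remedial action — fails.
(b) complaint lodged — met.
(2): F OR T → true.
(i) not (public area) — holds.
(ii) no signage posted — holds.
(a) = T AND T = true.
(i) consent to enter — not satisfied.
(ii) condition ≥30 days old — met.
So (b) is not satisfied (F AND T).
(3) = T OR F = true.
Overall: T AND T AND T → true.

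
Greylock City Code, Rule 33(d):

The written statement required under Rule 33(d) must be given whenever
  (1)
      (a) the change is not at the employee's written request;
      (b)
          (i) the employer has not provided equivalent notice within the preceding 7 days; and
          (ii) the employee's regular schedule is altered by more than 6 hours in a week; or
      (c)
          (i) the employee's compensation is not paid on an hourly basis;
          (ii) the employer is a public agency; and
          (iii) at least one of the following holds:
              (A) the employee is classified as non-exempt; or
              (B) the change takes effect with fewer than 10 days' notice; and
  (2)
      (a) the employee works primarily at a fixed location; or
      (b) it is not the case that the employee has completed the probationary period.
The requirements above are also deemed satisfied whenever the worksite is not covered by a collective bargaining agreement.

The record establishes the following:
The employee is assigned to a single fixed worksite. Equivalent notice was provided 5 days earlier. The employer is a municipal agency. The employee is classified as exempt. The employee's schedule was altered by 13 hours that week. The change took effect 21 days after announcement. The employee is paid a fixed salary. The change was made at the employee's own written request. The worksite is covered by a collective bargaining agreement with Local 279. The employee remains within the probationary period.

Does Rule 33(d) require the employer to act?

(a) not employee-requested — not satisfied.
(i) no recent notice — not satisfied.
(ii) schedule shift > 6h — satisfied.
(b): F AND T → false.
(i) not (hourly-paid) — satisfied.
(ii) public agency — satisfied.
(A) non-exempt — not met.
(B) < 10 days' notice — fails.
(iii): F OR F → false.
So (c) is not satisfied (T AND T AND F).
(1) = F OR F OR F = false.
(a) fixed location — met.
(b) not (past probation) — holds.
So (2) is satisfied (T OR T).
So Overall is not satisfied (F AND T).
Exception (no CBA) — not satisfied.
Result: main false OR exception false → false.

No — not required.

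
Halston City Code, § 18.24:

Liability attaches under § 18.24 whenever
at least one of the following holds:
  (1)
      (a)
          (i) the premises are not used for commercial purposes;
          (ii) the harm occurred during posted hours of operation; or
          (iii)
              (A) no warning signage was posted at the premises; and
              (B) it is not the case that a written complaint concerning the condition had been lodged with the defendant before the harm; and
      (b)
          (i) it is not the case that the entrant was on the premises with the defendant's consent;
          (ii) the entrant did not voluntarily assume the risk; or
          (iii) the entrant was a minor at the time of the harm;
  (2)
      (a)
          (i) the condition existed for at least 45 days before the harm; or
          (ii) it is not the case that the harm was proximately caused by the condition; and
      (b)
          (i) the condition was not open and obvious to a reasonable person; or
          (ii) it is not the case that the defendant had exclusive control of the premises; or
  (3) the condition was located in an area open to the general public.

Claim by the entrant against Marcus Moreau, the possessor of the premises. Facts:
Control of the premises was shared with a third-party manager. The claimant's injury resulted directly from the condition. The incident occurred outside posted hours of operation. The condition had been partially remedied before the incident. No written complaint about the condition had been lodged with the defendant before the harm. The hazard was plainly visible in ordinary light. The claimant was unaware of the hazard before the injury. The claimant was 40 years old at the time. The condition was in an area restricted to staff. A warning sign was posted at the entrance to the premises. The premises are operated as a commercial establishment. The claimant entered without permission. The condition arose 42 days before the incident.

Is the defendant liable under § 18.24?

(i) not (commercial use) — not satisfied.
(ii) during posted hours — not met.
(A) no signage posted — fails.
(B) not (complaint lodged) — holds.
(iii) = F AND T = false.
(a): F OR F OR F → false.
(i) not (consent to enter) — satisfied.
(ii) no assumed risk — holds.
(iii) entrant a minor — not met.
(b): T OR T OR F → true.
(1): F AND T → false.
(i) condition ≥45 days old — fails.
(ii) not (proximate cause) — not met.
(a): F OR F → false.
(i) not open/obvious — not met.
(ii) not (exclusive control) — holds.
So (b) is satisfied (F OR T).
So (2) is not satisfied (F AND T).
(3) public area — not satisfied.
Overall: F OR F OR F → false.

No — not liable.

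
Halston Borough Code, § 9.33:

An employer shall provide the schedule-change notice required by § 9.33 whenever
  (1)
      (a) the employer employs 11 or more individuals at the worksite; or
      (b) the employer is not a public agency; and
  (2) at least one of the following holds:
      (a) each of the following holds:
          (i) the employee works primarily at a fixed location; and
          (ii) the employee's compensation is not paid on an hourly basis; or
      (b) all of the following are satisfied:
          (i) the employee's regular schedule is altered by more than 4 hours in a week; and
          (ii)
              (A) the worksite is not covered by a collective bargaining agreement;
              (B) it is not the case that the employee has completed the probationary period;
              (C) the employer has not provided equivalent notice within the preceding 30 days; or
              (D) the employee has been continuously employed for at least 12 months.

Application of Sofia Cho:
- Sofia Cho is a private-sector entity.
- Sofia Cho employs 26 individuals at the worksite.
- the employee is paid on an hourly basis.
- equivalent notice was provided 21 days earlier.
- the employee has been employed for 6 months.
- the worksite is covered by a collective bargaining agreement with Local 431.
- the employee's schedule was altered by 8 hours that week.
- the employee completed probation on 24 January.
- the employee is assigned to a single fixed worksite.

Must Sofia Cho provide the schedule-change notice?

No — not required.

(a) ≥ 11 at site — satisfied.
(b) not (public agency) — holds.
So (1) is satisfied (T OR T).
(i) fixed location — met.
(ii) not (hourly-paid) — not satisfied.
(a): T AND F → false.
(i) schedule shift > 4h — met.
(A) no CBA — fails.
(B) not (past probation) — not met.
(C) no recent notice — not satisfied.
(D) tenure ≥ 12 mo. — fails.
So (ii) is not satisfied (F OR F OR F OR F).
(b): T AND F → false.
(2): F OR F → false.
Overall: T AND F → false.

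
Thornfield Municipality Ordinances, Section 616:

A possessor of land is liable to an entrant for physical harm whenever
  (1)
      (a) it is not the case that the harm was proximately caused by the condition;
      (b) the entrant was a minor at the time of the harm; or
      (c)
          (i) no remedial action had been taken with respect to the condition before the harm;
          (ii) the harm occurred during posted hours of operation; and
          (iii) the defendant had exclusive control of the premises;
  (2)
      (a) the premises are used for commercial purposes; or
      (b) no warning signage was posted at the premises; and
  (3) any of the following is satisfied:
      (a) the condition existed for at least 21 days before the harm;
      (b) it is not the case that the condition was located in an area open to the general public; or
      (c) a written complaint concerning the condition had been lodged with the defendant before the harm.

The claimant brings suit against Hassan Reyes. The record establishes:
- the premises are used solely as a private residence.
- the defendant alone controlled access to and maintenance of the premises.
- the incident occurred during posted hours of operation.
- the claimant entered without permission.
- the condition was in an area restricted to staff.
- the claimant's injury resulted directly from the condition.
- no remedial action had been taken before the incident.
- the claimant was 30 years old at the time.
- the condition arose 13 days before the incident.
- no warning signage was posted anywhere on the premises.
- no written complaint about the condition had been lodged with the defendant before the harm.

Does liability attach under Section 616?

Yes — liable.

(a) not (proximate cause) — not satisfied.
(b) entrant a minor — not satisfied.
(i) no remedial action — holds.
(ii) during posted hours — satisfied.
(iii) exclusive control — met.
(c) = T AND T AND T = true.
(1): F OR F OR T → true.
(a) commercial use — not satisfied.
(b) no signage posted — holds.
So (2) is satisfied (F OR T).
(a) condition ≥21 days old — fails.
(b) not (public area) — satisfied.
(c) complaint lodged — not satisfied.
So (3) is satisfied (F OR T OR F).
So Overall is satisfied (T AND T AND T).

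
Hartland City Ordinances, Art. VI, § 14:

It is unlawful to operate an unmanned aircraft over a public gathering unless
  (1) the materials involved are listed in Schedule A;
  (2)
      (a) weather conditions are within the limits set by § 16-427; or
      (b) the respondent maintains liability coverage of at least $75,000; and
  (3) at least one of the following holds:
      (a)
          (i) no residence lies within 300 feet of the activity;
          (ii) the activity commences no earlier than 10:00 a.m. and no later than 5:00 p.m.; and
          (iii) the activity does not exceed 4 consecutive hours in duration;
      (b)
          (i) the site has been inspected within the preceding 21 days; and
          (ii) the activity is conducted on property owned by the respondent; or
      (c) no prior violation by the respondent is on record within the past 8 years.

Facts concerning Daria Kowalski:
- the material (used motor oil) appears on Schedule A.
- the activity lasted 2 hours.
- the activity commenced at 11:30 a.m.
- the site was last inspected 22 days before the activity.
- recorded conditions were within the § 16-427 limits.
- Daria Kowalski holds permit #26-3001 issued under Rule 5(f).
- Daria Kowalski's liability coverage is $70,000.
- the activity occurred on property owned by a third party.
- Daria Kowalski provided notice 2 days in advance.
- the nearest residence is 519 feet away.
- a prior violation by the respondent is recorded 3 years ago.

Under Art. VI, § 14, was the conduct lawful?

Yes — lawful.

(1) Schedule A material — holds.
(a) weather ok — met.
(b) coverage ≥ $75,000 — not satisfied.
(2) = T OR F = true.
(i) no residence in 300 ft — satisfied.
(ii) start within hours — holds.
(iii) ≤ 4 hrs duration — met.
(a): T AND T AND T → true.
(i) site inspected — not satisfied.
(ii) own property — not satisfied.
(b) = F AND F = false.
(c) no prior violation — not satisfied.
(3): T OR F OR F → true.
Overall: T AND T AND T → true.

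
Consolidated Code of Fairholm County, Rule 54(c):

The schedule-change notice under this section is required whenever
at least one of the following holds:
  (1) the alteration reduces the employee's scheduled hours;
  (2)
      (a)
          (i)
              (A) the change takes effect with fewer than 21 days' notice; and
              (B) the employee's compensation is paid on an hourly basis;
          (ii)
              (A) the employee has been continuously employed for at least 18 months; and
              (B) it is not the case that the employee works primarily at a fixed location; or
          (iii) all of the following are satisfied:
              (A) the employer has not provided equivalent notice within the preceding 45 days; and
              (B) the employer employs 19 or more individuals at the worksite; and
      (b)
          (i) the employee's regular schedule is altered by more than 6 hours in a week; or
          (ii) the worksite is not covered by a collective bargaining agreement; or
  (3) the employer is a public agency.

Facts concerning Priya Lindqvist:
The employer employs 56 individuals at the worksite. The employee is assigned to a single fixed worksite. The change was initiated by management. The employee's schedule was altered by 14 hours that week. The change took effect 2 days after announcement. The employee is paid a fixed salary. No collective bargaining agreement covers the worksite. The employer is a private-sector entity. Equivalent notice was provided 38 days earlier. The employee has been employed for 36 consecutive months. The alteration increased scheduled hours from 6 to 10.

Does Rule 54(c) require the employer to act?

(1) hours reduced — not satisfied.
(A) < 21 days' notice — met.
(B) hourly-paid — fails.
(i) = T AND F = false.
(A) tenure ≥ 18 mo. — satisfied.
(B) not (fixed location) — not met.
(ii): T AND F → false.
(A) no recent notice — not satisfied.
(B) ≥ 19 at site — holds.
(iii) = F AND T = false.
(a): F OR F OR F → false.
(i) schedule shift > 6h — satisfied.
(ii) no CBA — holds.
(b) = T OR T = true.
(2) = F AND T = false.
(3) public agency — not met.
Overall = F OR F OR F = false.

No — not required.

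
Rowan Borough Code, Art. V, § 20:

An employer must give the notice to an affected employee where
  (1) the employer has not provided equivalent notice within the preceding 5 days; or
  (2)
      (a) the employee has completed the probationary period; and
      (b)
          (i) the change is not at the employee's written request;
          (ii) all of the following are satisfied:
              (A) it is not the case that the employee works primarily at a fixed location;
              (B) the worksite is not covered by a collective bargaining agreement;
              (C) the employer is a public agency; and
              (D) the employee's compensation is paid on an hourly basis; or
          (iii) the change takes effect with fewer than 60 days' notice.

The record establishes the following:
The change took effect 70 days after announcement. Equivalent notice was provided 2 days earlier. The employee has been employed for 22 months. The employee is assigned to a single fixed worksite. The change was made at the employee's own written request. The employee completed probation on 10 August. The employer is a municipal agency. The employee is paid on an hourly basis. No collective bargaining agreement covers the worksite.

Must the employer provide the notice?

(1) no recent notice — fails.
(a) past probation — met.
(i) not employee-requested — fails.
(A) not (fixed location) — fails.
(B) no CBA — met.
(C) public agency — met.
(D) hourly-paid — satisfied.
(ii): F AND T AND T AND T → false.
(iii) < 60 days' notice — not satisfied.
(b): F OR F OR F → false.
So (2) is not satisfied (T AND F).
Overall = F OR F = false.

No — not required.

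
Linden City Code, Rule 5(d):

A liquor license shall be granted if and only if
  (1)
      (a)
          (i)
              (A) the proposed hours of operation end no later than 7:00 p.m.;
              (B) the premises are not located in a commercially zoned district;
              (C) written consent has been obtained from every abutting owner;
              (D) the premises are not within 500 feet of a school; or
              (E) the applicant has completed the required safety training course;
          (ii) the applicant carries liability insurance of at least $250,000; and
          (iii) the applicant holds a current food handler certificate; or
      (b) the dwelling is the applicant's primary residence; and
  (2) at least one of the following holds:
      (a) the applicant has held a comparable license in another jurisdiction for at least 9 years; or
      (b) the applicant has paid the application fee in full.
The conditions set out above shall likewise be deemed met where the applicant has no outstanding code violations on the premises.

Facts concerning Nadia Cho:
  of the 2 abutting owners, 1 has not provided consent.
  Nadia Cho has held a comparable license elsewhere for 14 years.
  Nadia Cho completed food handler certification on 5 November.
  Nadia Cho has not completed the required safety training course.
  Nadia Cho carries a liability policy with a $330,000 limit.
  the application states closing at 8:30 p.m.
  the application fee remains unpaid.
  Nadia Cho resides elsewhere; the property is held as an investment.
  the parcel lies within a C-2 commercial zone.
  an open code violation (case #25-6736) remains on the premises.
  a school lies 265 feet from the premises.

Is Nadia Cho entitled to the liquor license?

No — denied.

(A) closes by 7 p.m. — not satisfied.
(B) not (commercially zoned) — not satisfied.
(C) all abutters consent — fails.
(D) ≥500 ft from school — not met.
(E) safety training — not met.
(i) = F OR F OR F OR F OR F = false.
(ii) insurance ≥ $250,000 — holds.
(iii) food handler cert. — met.
(a): F AND T AND T → false.
(b) primary residence — not met.
(1): F OR F → false.
(a) prior license ≥ 9 yr — met.
(b) fee paid — not satisfied.
(2): T OR F → true.
Overall = F AND T = false.
Exception (no code violations) — not satisfied.
Result: main false OR exception false → false.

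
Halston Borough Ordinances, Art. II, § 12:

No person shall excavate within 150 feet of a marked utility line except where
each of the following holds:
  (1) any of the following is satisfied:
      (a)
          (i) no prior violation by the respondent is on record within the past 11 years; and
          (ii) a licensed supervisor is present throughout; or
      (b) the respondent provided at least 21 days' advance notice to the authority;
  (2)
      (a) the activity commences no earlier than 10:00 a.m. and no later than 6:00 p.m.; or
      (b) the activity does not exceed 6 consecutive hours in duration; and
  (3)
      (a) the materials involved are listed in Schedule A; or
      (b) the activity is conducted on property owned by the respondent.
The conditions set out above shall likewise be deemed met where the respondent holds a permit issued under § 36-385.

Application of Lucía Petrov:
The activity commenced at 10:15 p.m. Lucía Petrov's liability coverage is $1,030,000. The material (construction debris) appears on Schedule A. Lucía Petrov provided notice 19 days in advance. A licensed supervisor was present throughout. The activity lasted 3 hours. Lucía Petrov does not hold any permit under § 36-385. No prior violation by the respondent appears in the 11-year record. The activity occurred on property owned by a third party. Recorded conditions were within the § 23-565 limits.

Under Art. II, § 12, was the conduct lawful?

Yes — lawful.

(i) no prior violation — satisfied.
(ii) supervisor present — satisfied.
So (a) is satisfied (T AND T).
(b) ≥21 days' notice — not satisfied.
So (1) is satisfied (T OR F).
(a) start within hours — fails.
(b) ≤ 6 hrs duration — holds.
(2) = F OR T = true.
(a) Schedule A material — holds.
(b) own property — fails.
(3): T OR F → true.
Overall: T AND T AND T → true.
Exception (holds permit) — not satisfied.
Result: main true OR exception false → true.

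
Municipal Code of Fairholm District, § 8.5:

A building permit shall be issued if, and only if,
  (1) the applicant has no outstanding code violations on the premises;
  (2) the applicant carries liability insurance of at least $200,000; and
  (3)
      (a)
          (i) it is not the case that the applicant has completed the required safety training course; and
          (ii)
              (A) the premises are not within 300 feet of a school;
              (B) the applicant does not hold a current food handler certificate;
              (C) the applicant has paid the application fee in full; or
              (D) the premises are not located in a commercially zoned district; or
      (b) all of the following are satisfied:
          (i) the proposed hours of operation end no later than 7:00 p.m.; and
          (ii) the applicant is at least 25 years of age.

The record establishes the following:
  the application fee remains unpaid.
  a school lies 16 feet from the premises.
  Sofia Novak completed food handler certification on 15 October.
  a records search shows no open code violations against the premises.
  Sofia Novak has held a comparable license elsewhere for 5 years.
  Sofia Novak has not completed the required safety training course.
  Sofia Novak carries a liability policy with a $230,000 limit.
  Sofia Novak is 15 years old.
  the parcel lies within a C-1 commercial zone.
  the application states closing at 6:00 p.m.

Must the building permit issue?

No — denied.

(1) no code violations — met.
(2) insurance ≥ $200,000 — met.
(i) not (safety training) — satisfied.
(A) ≥300 ft from school — fails.
(B) not (food handler cert.) — not satisfied.
(C) fee paid — not met.
(D) not (commercially zoned) — not satisfied.
(ii): F OR F OR F OR F → false.
So (a) is not satisfied (T AND F).
(i) closes by 7 p.m. — holds.
(ii) age ≥ 25 — not met.
(b) = T AND F = false.
So (3) is not satisfied (F OR F).
Overall = T AND T AND F = false.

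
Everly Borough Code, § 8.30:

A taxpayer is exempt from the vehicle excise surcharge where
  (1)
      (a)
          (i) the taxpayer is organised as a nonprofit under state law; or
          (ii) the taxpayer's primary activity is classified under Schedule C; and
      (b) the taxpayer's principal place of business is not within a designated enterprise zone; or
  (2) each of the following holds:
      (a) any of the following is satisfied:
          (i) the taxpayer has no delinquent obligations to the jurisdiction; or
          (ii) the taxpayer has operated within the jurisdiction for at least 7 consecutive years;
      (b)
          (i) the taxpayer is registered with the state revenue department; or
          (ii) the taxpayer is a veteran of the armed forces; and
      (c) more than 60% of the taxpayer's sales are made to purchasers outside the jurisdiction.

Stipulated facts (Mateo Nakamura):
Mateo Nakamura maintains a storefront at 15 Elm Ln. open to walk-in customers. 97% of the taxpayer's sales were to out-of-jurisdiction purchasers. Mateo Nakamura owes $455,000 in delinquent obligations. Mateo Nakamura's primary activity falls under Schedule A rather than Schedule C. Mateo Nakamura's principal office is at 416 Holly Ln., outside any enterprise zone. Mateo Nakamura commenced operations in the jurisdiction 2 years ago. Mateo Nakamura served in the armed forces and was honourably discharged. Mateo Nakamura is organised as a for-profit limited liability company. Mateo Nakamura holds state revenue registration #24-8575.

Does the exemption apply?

No — not exempt.

(i) nonprofit — not satisfied.
(ii) Schedule C activity — not satisfied.
So (a) is not satisfied (F OR F).
(b) not (in enterprise zone) — holds.
(1) = F AND T = false.
(i) no delinquency — not satisfied.
(ii) ≥ 7 yrs in jurisdiction — fails.
So (a) is not satisfied (F OR F).
(i) state-registered — satisfied.
(ii) veteran — met.
(b) = T OR T = true.
(c) >60% out-of-jur. sales — holds.
(2) = F AND T AND T = false.
Overall: F OR F → false.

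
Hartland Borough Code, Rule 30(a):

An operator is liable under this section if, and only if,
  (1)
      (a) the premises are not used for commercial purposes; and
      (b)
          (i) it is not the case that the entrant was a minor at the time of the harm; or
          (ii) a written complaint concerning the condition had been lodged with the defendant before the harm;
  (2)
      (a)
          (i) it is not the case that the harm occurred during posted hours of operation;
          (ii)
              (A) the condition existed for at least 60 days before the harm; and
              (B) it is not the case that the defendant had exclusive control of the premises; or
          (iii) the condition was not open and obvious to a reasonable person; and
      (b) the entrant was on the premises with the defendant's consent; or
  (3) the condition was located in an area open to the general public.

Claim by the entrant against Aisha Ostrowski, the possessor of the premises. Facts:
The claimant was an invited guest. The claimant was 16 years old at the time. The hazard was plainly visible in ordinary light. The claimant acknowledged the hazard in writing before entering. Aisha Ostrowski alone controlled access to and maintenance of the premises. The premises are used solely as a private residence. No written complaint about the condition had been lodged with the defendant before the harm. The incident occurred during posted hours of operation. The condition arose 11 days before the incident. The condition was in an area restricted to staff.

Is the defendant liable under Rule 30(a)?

No — not liable.

(a) not (commercial use) — met.
(i) not (entrant a minor) — fails.
(ii) complaint lodged — not satisfied.
So (b) is not satisfied (F OR F).
(1) = T AND F = false.
(i) not (during posted hours) — not met.
(A) condition ≥60 days old — fails.
(B) not (exclusive control) — fails.
So (ii) is not satisfied (F AND F).
(iii) not open/obvious — fails.
(a) = F OR F OR F = false.
(b) consent to enter — satisfied.
So (2) is not satisfied (F AND T).
(3) public area — not met.
So Overall is not satisfied (F OR F OR F).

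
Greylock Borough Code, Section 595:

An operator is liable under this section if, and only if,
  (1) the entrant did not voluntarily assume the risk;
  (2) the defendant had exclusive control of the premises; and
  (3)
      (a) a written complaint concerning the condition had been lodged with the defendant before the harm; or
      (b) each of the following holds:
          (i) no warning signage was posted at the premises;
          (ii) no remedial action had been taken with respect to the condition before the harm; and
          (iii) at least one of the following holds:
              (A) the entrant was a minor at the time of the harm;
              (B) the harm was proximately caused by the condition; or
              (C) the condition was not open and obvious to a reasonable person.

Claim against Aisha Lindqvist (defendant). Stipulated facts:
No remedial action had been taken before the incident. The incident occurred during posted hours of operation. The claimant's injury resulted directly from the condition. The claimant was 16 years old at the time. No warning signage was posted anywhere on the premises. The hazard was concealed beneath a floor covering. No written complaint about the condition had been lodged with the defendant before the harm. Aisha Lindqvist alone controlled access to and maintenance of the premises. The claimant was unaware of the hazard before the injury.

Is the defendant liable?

Yes — liable.

(1) no assumed risk — holds.
(2) exclusive control — holds.
(a) complaint lodged — not satisfied.
(i) no signage posted — satisfied.
(ii) no remedial action — satisfied.
(A) entrant a minor — holds.
(B) proximate cause — holds.
(C) not open/obvious — satisfied.
(iii) = T OR T OR T = true.
(b): T AND T AND T → true.
So (3) is satisfied (F OR T).
Overall = T AND T AND T = true.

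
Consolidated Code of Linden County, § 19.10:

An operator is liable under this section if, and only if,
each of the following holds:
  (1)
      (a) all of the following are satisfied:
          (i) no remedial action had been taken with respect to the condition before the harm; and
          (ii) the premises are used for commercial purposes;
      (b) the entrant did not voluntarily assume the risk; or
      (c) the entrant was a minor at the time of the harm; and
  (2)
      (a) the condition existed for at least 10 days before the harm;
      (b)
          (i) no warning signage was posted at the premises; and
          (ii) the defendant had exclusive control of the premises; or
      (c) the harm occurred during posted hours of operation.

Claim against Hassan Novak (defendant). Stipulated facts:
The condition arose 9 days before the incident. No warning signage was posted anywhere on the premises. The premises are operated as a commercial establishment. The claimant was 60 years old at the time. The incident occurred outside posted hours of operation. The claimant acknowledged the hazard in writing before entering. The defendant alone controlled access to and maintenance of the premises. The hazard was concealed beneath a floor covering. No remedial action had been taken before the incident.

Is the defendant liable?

(i) no remedial action — met.
(ii) commercial use — holds.
So (a) is satisfied (T AND T).
(b) no assumed risk — not satisfied.
(c) entrant a minor — not met.
(1): T OR F OR F → true.
(a) condition ≥10 days old — not met.
(i) no signage posted — satisfied.
(ii) exclusive control — holds.
(b): T AND T → true.
(c) during posted hours — fails.
(2) = F OR T OR F = true.
So Overall is satisfied (T AND T).

Yes — liable.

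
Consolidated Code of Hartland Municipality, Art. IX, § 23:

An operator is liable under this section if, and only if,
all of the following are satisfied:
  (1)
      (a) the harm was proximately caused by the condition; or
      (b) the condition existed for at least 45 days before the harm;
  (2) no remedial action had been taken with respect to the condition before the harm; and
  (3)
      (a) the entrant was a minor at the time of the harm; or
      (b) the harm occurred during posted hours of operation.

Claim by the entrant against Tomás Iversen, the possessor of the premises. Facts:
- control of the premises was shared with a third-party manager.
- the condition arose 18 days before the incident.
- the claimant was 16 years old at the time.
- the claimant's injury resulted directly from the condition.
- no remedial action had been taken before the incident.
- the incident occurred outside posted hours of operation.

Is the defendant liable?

Yes — liable.

(a) proximate cause — met.
(b) condition ≥45 days old — not met.
(1): T OR F → true.
(2) no remedial action — satisfied.
(a) entrant a minor — met.
(b) during posted hours — not met.
(3): T OR F → true.
Overall: T AND T AND T → true.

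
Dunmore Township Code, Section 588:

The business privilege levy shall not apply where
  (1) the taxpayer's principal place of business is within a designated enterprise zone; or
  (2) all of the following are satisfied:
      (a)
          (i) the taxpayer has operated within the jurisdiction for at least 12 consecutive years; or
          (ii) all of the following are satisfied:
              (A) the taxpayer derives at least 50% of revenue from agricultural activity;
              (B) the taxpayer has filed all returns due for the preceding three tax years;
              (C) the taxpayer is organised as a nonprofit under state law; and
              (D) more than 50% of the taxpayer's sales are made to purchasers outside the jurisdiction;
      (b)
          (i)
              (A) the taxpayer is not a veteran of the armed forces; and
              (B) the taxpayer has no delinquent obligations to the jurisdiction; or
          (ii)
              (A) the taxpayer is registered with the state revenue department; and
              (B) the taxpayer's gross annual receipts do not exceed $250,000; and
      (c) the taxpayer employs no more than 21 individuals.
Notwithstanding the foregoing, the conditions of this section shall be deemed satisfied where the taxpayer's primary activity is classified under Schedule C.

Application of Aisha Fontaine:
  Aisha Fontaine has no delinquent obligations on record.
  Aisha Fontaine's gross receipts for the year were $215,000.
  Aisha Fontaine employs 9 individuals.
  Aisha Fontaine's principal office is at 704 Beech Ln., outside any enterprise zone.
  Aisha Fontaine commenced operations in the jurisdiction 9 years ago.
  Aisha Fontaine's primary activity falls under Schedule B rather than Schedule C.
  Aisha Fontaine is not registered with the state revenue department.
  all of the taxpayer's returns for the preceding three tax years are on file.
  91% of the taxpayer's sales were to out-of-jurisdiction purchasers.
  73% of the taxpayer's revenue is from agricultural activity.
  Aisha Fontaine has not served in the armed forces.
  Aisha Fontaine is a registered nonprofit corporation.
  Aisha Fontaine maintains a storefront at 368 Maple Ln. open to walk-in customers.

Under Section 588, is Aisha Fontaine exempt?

(1) in enterprise zone — fails.
(i) ≥ 12 yrs in jurisdiction — not met.
(A) ≥50% agricultural — satisfied.
(B) returns current — met.
(C) nonprofit — met.
(D) >50% out-of-jur. sales — satisfied.
(ii): T AND T AND T AND T → true.
(a): F OR T → true.
(A) not (veteran) — satisfied.
(B) no delinquency — met.
(i) = T AND T = true.
(A) state-registered — not met.
(B) receipts ≤ $250,000 — satisfied.
(ii): F AND T → false.
(b) = T OR F = true.
(c) ≤ 21 employees — met.
(2) = T AND T AND T = true.
Overall: F OR T → true.
Exception (Schedule C activity) — not satisfied.
Result: main true OR exception false → true.

Yes — exempt.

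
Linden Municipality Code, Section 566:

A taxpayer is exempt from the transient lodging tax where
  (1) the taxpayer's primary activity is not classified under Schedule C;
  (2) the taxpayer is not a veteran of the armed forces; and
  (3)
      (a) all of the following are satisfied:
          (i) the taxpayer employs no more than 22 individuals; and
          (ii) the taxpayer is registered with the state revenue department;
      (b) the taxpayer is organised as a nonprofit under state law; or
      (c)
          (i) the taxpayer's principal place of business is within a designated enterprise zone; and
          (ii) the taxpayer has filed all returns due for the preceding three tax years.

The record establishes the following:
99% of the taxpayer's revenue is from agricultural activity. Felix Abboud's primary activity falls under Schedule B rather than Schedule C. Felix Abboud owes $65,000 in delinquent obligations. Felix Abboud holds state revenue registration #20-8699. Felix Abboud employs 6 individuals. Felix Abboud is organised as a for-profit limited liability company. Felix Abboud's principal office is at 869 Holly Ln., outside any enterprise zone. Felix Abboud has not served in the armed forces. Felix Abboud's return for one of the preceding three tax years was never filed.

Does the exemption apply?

Yes — exempt.

(1) not (Schedule C activity) — satisfied.
(2) not (veteran) — holds.
(i) ≤ 22 employees — met.
(ii) state-registered — holds.
(a) = T AND T = true.
(b) nonprofit — not met.
(i) in enterprise zone — fails.
(ii) returns current — fails.
So (c) is not satisfied (F AND F).
So (3) is satisfied (T OR F OR F).
Overall: T AND T AND T → true.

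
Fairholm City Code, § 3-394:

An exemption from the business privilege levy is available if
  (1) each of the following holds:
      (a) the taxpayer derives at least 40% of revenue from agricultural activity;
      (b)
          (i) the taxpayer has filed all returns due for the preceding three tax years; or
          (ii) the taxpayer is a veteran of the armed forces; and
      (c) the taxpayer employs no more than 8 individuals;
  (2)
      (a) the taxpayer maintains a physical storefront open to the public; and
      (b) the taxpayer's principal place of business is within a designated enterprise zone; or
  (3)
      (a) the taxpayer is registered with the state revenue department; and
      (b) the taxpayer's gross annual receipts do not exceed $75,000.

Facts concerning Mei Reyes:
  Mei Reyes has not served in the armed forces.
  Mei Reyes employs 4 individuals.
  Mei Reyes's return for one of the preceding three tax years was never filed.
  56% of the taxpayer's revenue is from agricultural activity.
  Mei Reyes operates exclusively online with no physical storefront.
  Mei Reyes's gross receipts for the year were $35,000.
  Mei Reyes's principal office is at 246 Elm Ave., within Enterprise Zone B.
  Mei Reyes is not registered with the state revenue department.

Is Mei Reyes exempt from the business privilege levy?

No — not exempt.

(a) ≥40% agricultural — met.
(i) returns current — not met.
(ii) veteran — fails.
(b) = F OR F = false.
(c) ≤ 8 employees — holds.
So (1) is not satisfied (T AND F AND T).
(a) has storefront — fails.
(b) in enterprise zone — holds.
(2): F AND T → false.
(a) state-registered — fails.
(b) receipts ≤ $75,000 — satisfied.
(3) = F AND T = false.
So Overall is not satisfied (F OR F OR F).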